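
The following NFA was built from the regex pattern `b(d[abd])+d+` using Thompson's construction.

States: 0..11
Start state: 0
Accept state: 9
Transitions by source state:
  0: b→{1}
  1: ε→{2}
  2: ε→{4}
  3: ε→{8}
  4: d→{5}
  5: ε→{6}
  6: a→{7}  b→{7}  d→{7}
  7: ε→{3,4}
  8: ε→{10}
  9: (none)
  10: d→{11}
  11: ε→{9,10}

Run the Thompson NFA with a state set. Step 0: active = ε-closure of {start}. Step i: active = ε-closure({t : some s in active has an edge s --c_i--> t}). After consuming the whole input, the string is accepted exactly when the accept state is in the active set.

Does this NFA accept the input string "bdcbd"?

initial (ε-close {0}): {0}
'b' @ 1: {1,2,4}
'd' @ 2: {5,6}
'c' @ 3: {}  — dead — no transitions
rest 'bd' ignored (set empty)
end set {} — state 9 not in

Answer: REJECT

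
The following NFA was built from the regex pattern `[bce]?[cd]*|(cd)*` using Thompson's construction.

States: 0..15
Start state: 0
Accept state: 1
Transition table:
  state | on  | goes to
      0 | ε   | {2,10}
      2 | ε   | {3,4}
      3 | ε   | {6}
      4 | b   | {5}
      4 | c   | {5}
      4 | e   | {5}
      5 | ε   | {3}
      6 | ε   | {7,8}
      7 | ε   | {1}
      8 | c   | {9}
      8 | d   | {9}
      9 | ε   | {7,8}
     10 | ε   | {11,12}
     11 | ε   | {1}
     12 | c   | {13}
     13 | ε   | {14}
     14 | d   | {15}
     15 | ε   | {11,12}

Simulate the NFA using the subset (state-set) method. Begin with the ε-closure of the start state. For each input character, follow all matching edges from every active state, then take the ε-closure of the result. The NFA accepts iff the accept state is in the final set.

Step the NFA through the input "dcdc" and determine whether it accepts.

Answer: ACCEPT

Derivation:
start: ε-closure({0}) = {0,1,2,3,4,6,7,8,10,11,12}
'd' @ 1: {1,7,8,9}  (accept∈set)
'c' @ 2: {1,7,8,9}  (accept∈set)
'd' @ 3: {1,7,8,9}  (accept∈set)
'c' @ 4: {1,7,8,9}  (accept∈set)
end set {1,7,8,9} — state 1 in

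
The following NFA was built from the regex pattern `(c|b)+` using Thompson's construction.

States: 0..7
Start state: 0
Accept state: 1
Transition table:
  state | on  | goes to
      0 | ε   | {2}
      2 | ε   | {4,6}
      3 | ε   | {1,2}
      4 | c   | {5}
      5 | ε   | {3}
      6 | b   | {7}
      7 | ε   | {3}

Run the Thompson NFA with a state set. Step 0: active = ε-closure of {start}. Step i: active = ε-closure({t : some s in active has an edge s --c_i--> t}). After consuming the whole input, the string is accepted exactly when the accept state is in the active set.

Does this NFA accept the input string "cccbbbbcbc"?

start: ε-closure({0}) = {0,2,4,6}
'c' @ 1: {1,2,3,4,5,6}  (accept∈set)
'c' @ 2: {1,2,3,4,5,6}  (accept∈set)
'c' @ 3: {1,2,3,4,5,6}  (accept∈set)
'b' @ 4: {1,2,3,4,6,7}  (accept∈set)
'b' @ 5: {1,2,3,4,6,7}  (accept∈set)
'b' @ 6: {1,2,3,4,6,7}  (accept∈set)
'b' @ 7: {1,2,3,4,6,7}  (accept∈set)
'c' @ 8: {1,2,3,4,5,6}  (accept∈set)
'b' @ 9: {1,2,3,4,6,7}  (accept∈set)
'c' @ 10: {1,2,3,4,5,6}  (accept∈set)
after full input: {1,2,3,4,5,6}  (accept=1 in)

Answer: ACCEPT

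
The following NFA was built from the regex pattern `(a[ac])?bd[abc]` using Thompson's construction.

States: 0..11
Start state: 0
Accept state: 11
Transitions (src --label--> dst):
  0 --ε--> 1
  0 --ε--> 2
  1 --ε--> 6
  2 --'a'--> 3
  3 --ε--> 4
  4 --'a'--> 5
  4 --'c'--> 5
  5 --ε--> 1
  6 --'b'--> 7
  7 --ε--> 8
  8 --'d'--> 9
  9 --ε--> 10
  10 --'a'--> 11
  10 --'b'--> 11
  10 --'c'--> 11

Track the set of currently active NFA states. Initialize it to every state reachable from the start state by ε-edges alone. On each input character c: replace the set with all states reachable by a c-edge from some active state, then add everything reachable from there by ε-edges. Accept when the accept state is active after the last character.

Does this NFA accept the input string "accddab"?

Answer: REJECT

Derivation:
S₀ = ε-closure({0}) = {0,1,2,6}
'a' @ 1: {3,4}
'c' @ 2: {1,5,6}
'c' @ 3: {}  — no active states
rest 'ddab' ignored (set empty)
after full input: {}  (accept=11 not in)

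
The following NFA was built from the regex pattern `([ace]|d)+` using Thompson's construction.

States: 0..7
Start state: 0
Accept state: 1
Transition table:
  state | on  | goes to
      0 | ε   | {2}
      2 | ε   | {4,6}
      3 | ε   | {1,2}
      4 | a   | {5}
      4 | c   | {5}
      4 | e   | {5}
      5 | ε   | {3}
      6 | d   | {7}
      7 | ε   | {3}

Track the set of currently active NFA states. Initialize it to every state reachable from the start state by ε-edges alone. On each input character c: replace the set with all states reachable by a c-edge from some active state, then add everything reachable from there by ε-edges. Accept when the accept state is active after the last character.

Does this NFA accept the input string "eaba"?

S₀ = ε-closure({0}) = {0,2,4,6}
'e' @ 1: {1,2,3,4,5,6}  (accept∈set)
'a' @ 2: {1,2,3,4,5,6}  (accept∈set)
'b' @ 3: {}  — state set empty
rest 'a' ignored (set empty)
after full input: {}  (accept=1 not in)

Answer: REJECT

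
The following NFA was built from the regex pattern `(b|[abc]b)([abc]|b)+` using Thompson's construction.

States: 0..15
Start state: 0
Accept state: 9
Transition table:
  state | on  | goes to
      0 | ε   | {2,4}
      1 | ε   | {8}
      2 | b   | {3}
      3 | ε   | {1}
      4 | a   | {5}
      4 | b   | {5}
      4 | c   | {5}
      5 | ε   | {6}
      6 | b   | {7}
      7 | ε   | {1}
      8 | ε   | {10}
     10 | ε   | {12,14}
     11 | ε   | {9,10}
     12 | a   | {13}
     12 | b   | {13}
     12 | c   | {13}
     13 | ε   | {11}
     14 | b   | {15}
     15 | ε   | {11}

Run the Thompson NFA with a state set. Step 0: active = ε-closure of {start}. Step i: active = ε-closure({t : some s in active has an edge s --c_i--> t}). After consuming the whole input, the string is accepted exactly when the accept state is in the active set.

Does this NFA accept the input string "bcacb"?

Answer: ACCEPT

Trace:
start: ε-closure({0}) = {0,2,4}
'b' @ 1: {1,3,5,6,8,10,12,14}
'c' @ 2: {9,10,11,12,13,14}  ✓accept
'a' @ 3: {9,10,11,12,13,14}  ✓accept
'c' @ 4: {9,10,11,12,13,14}  ✓accept
'b' @ 5: {9,10,11,12,13,14,15}  ✓accept
end set {9,10,11,12,13,14,15} — state 9 in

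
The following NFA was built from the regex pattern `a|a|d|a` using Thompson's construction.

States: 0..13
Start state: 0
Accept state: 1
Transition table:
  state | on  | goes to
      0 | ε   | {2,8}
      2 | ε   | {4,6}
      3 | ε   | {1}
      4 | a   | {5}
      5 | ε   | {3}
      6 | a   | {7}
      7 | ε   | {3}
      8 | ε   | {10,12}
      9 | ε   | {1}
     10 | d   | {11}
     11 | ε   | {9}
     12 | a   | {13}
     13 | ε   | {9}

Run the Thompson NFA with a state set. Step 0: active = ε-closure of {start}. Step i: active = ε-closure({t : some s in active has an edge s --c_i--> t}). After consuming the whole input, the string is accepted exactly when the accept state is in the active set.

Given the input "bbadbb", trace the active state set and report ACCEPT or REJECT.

Answer: REJECT

Steps:
S₀ = ε-closure({0}) = {0,2,4,6,8,10,12}
'b' @ 1: {}  — dead — no transitions
rest 'badbb' ignored (set empty)
after full input: {}  (accept=1 not in)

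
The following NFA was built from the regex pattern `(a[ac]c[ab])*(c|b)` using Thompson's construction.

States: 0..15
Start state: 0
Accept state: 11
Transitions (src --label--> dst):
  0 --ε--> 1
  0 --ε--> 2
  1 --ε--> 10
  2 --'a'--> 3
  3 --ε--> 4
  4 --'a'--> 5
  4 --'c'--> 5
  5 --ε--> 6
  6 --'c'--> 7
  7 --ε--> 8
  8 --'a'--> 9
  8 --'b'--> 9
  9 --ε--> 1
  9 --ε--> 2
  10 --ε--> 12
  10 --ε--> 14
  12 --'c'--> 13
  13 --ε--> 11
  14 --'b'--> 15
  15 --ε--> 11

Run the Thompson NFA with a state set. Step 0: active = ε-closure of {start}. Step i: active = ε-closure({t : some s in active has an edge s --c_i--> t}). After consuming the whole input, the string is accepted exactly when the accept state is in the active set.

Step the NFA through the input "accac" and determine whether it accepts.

S₀ = ε-closure({0}) = {0,1,2,10,12,14}
'a' @ 1: {3,4}
'c' @ 2: {5,6}
'c' @ 3: {7,8}
'a' @ 4: {1,2,9,10,12,14}
'c' @ 5: {11,13}  ✓accept
end set {11,13} — state 11 in

Answer: ACCEPT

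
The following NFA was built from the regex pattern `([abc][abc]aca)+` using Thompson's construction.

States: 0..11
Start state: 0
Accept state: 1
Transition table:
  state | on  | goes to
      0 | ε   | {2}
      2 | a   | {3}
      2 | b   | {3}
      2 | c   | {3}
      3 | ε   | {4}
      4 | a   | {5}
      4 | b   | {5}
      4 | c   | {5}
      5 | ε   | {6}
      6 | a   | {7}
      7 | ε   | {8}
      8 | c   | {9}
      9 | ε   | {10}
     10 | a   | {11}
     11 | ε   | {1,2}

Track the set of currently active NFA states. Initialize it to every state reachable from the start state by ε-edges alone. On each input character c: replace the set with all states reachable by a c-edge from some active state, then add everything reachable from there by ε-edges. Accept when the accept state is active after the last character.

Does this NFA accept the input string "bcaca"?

S₀ = ε-closure({0}) = {0,2}
'b' @ 1: {3,4}
'c' @ 2: {5,6}
'a' @ 3: {7,8}
'c' @ 4: {9,10}
'a' @ 5: {1,2,11}  ✓accept
end set {1,2,11} — state 1 in

Answer: ACCEPT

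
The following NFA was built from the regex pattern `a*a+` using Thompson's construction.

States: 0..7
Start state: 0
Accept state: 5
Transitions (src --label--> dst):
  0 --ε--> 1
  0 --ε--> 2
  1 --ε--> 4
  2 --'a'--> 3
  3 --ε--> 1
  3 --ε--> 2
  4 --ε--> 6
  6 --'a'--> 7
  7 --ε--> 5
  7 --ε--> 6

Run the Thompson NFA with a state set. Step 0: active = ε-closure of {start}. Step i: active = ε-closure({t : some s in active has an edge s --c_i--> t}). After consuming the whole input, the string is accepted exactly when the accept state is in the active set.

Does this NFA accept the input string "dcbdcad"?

S₀ = ε-closure({0}) = {0,1,2,4,6}
'd' @ 1: {}  — no active states
rest 'cbdcad' ignored (set empty)
end set {} — state 5 not in

Answer: REJECT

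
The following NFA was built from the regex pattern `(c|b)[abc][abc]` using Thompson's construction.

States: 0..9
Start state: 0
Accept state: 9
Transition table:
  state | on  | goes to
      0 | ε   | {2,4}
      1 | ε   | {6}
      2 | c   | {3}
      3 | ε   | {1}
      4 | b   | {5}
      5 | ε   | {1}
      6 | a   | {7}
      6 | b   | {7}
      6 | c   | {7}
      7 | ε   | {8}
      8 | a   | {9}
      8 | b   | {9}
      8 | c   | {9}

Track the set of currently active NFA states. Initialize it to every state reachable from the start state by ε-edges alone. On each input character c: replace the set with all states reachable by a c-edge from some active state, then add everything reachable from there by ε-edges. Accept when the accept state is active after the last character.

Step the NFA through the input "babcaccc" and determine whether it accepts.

S₀ = ε-closure({0}) = {0,2,4}
'b' @ 1: {1,5,6}
'a' @ 2: {7,8}
'b' @ 3: {9}  (accept∈set)
'c' @ 4: {}  — state set empty
rest 'accc' ignored (set empty)
after full input: {}  (accept=9 not in)

Answer: REJECT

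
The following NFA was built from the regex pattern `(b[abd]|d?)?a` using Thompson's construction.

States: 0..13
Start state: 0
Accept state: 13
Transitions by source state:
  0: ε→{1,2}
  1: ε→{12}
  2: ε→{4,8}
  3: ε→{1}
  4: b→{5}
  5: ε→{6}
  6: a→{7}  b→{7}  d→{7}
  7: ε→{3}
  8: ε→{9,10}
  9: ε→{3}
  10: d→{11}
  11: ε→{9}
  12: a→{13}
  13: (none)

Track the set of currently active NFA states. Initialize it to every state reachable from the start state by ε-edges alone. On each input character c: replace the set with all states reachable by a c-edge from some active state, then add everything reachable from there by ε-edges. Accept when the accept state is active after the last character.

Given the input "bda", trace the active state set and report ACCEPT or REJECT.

Answer: ACCEPT

Trace:
S₀ = ε-closure({0}) = {0,1,2,3,4,8,9,10,12}
'b' @ 1: {5,6}
'd' @ 2: {1,3,7,12}
'a' @ 3: {13}  (accept∈set)
final: {13}; accept 13 in set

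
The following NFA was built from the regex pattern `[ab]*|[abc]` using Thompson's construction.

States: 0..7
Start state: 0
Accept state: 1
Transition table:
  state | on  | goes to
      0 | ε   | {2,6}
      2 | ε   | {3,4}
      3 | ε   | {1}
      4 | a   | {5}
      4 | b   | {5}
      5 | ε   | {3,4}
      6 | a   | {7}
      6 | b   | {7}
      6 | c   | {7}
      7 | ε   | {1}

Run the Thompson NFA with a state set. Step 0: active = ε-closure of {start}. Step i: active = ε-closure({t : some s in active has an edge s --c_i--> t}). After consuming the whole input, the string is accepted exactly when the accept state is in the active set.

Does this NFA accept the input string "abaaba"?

S₀ = ε-closure({0}) = {0,1,2,3,4,6}
'a' @ 1: {1,3,4,5,7}  (accept∈set)
'b' @ 2: {1,3,4,5}  (accept∈set)
'a' @ 3: {1,3,4,5}  (accept∈set)
'a' @ 4: {1,3,4,5}  (accept∈set)
'b' @ 5: {1,3,4,5}  (accept∈set)
'a' @ 6: {1,3,4,5}  (accept∈set)
final: {1,3,4,5}; accept 1 in set

Answer: ACCEPT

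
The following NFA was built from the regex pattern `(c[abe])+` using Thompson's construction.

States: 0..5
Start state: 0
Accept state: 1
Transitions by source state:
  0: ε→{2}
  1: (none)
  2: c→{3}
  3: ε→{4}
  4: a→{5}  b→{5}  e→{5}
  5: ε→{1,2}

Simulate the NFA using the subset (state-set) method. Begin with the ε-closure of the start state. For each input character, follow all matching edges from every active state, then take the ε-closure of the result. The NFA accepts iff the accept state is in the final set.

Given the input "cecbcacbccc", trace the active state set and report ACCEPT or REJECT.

initial (ε-close {0}): {0,2}
'c' @ 1: {3,4}
'e' @ 2: {1,2,5}  (accept∈set)
'c' @ 3: {3,4}
'b' @ 4: {1,2,5}  (accept∈set)
'c' @ 5: {3,4}
'a' @ 6: {1,2,5}  (accept∈set)
'c' @ 7: {3,4}
'b' @ 8: {1,2,5}  (accept∈set)
'c' @ 9: {3,4}
'c' @ 10: {}  — no active states
rest 'c' ignored (set empty)
end set {} — state 1 not in

Answer: REJECT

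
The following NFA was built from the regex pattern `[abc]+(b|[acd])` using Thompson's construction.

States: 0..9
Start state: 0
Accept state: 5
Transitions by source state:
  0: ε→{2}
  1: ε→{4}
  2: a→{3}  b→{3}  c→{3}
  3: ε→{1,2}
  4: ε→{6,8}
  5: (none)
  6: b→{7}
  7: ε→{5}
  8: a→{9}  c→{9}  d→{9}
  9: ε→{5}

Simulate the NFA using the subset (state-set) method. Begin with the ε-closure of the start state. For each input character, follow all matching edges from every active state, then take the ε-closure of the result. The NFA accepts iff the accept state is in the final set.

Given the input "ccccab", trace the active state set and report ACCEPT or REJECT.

start: ε-closure({0}) = {0,2}
'c' @ 1: {1,2,3,4,6,8}
'c' @ 2: {1,2,3,4,5,6,8,9}  (accept∈set)
'c' @ 3: {1,2,3,4,5,6,8,9}  (accept∈set)
'c' @ 4: {1,2,3,4,5,6,8,9}  (accept∈set)
'a' @ 5: {1,2,3,4,5,6,8,9}  (accept∈set)
'b' @ 6: {1,2,3,4,5,6,7,8}  (accept∈set)
after full input: {1,2,3,4,5,6,7,8}  (accept=5 in)

Answer: ACCEPT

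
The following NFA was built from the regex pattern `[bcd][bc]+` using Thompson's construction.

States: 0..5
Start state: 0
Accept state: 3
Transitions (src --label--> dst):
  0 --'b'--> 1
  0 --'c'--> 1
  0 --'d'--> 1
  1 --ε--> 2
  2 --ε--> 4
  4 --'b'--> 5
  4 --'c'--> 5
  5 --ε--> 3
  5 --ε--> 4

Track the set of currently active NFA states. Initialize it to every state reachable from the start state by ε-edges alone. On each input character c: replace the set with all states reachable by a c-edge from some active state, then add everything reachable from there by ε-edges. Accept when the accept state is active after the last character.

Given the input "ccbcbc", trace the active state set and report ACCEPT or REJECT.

start: ε-closure({0}) = {0}
'c' @ 1: {1,2,4}
'c' @ 2: {3,4,5}  [accepting]
'b' @ 3: {3,4,5}  [accepting]
'c' @ 4: {3,4,5}  [accepting]
'b' @ 5: {3,4,5}  [accepting]
'c' @ 6: {3,4,5}  [accepting]
end set {3,4,5} — state 3 in

Answer: ACCEPT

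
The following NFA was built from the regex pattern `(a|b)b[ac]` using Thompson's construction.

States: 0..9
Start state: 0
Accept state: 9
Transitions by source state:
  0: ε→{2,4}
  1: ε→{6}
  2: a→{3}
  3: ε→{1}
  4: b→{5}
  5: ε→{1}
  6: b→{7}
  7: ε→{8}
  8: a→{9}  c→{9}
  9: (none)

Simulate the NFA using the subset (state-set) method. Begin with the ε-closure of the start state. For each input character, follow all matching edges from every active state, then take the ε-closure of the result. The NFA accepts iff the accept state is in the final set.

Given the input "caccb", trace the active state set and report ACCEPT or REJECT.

Answer: REJECT

Steps:
S₀ = ε-closure({0}) = {0,2,4}
'c' @ 1: {}  — dead — no transitions
rest 'accb' ignored (set empty)
end set {} — state 9 not in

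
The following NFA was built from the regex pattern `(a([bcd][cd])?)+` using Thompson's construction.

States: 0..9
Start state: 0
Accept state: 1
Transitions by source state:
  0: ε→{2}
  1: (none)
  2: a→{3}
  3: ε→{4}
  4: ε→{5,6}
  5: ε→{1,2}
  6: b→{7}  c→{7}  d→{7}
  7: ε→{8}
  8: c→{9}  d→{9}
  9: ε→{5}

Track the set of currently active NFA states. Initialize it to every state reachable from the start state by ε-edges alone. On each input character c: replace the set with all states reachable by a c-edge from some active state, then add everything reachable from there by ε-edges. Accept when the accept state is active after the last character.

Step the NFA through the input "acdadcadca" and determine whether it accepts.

Answer: ACCEPT

Steps:
S₀ = ε-closure({0}) = {0,2}
'a' @ 1: {1,2,3,4,5,6}  [accepting]
'c' @ 2: {7,8}
'd' @ 3: {1,2,5,9}  [accepting]
'a' @ 4: {1,2,3,4,5,6}  [accepting]
'd' @ 5: {7,8}
'c' @ 6: {1,2,5,9}  [accepting]
'a' @ 7: {1,2,3,4,5,6}  [accepting]
'd' @ 8: {7,8}
'c' @ 9: {1,2,5,9}  [accepting]
'a' @ 10: {1,2,3,4,5,6}  [accepting]
final: {1,2,3,4,5,6}; accept 1 in set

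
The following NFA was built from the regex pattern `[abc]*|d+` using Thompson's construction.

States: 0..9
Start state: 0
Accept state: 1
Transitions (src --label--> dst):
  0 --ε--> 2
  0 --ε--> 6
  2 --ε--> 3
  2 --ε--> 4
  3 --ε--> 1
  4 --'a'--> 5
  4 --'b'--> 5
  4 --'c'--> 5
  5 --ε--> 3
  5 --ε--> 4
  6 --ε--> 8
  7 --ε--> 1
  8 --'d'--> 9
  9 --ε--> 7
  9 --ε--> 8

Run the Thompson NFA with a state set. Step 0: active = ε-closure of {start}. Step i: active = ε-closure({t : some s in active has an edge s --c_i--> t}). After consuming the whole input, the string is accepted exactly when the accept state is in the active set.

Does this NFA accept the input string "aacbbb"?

S₀ = ε-closure({0}) = {0,1,2,3,4,6,8}
'a' @ 1: {1,3,4,5}  [accepting]
'a' @ 2: {1,3,4,5}  [accepting]
'c' @ 3: {1,3,4,5}  [accepting]
'b' @ 4: {1,3,4,5}  [accepting]
'b' @ 5: {1,3,4,5}  [accepting]
'b' @ 6: {1,3,4,5}  [accepting]
end set {1,3,4,5} — state 1 in

Answer: ACCEPT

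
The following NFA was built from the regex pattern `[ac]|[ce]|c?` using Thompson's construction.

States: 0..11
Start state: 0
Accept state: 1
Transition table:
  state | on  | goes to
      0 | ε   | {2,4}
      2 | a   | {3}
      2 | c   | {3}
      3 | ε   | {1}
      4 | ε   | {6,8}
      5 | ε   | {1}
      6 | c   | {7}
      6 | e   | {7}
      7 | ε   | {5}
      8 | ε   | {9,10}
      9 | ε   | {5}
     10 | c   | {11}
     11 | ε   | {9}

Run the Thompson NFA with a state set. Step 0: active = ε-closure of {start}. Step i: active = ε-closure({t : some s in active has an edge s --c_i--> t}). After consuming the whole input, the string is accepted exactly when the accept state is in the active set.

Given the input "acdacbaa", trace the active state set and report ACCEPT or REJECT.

Answer: REJECT

Derivation:
S₀ = ε-closure({0}) = {0,1,2,4,5,6,8,9,10}
'a' @ 1: {1,3}  (accept∈set)
'c' @ 2: {}  — dead — no transitions
rest 'dacbaa' ignored (set empty)
end set {} — state 1 not in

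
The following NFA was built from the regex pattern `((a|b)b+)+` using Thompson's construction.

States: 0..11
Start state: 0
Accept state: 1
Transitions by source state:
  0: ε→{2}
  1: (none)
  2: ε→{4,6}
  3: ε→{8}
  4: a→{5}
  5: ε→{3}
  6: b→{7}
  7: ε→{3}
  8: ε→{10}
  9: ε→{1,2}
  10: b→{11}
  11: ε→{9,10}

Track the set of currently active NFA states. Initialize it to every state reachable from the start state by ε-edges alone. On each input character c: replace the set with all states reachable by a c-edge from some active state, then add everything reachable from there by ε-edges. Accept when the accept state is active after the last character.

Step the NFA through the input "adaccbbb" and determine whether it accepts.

S₀ = ε-closure({0}) = {0,2,4,6}
'a' @ 1: {3,5,8,10}
'd' @ 2: {}  — no active states
rest 'accbbb' ignored (set empty)
end set {} — state 1 not in

Answer: REJECT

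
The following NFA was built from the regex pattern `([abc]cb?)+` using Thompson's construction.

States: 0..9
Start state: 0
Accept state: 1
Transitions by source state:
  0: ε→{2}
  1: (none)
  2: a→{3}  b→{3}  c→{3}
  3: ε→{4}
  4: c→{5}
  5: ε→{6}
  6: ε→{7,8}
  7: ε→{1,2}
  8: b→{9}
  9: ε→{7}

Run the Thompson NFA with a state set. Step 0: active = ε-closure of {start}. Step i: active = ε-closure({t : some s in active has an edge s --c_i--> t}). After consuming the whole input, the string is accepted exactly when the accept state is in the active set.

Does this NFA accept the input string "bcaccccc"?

S₀ = ε-closure({0}) = {0,2}
'b' @ 1: {3,4}
'c' @ 2: {1,2,5,6,7,8}  (accept∈set)
'a' @ 3: {3,4}
'c' @ 4: {1,2,5,6,7,8}  (accept∈set)
'c' @ 5: {3,4}
'c' @ 6: {1,2,5,6,7,8}  (accept∈set)
'c' @ 7: {3,4}
'c' @ 8: {1,2,5,6,7,8}  (accept∈set)
end set {1,2,5,6,7,8} — state 1 in

Answer: ACCEPT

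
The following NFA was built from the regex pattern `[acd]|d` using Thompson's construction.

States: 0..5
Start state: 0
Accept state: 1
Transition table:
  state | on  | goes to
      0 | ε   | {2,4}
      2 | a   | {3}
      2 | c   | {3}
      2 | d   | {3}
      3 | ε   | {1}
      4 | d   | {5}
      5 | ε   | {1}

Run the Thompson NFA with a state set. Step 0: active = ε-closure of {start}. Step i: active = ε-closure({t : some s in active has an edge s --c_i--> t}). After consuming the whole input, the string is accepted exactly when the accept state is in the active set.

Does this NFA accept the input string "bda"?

Answer: REJECT

Steps:
S₀ = ε-closure({0}) = {0,2,4}
'b' @ 1: {}  — no active states
rest 'da' ignored (set empty)
end set {} — state 1 not in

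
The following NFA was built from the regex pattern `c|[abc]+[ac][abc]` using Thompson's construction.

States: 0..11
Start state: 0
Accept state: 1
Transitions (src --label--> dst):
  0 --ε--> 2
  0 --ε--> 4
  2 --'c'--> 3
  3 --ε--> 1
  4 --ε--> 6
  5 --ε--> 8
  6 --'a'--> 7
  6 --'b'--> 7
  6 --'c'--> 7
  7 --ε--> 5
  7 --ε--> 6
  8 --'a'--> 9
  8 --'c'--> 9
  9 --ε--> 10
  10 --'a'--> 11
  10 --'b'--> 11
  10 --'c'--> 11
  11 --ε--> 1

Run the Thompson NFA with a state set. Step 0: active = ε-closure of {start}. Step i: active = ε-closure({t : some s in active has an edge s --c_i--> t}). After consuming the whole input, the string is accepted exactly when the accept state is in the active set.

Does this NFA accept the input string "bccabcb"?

initial (ε-close {0}): {0,2,4,6}
'b' @ 1: {5,6,7,8}
'c' @ 2: {5,6,7,8,9,10}
'c' @ 3: {1,5,6,7,8,9,10,11}  (accept∈set)
'a' @ 4: {1,5,6,7,8,9,10,11}  (accept∈set)
'b' @ 5: {1,5,6,7,8,11}  (accept∈set)
'c' @ 6: {5,6,7,8,9,10}
'b' @ 7: {1,5,6,7,8,11}  (accept∈set)
after full input: {1,5,6,7,8,11}  (accept=1 in)

Answer: ACCEPT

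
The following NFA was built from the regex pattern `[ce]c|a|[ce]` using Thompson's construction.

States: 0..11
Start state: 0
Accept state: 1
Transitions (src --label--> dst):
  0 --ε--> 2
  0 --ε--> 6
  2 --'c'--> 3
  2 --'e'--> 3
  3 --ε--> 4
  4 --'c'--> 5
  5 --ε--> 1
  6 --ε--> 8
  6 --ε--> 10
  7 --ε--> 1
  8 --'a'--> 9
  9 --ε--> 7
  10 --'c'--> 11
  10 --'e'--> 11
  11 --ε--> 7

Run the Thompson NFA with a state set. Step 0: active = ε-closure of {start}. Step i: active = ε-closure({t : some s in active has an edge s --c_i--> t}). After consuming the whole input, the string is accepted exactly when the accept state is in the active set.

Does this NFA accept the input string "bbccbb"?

Answer: REJECT

Steps:
initial (ε-close {0}): {0,2,6,8,10}
'b' @ 1: {}  — state set empty
rest 'bccbb' ignored (set empty)
after full input: {}  (accept=1 not in)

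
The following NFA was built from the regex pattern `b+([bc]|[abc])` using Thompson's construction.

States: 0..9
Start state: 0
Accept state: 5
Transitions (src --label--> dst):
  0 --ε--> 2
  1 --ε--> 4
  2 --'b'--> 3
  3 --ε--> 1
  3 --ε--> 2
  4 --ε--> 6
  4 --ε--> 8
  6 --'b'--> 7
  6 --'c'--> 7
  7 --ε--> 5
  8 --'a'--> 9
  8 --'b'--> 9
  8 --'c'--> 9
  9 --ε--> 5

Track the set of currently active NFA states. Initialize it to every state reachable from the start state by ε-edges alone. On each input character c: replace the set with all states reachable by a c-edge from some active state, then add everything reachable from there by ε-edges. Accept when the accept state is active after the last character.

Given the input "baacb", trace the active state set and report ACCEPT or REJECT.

initial (ε-close {0}): {0,2}
'b' @ 1: {1,2,3,4,6,8}
'a' @ 2: {5,9}  ✓accept
'a' @ 3: {}  — state set empty
rest 'cb' ignored (set empty)
end set {} — state 5 not in

Answer: REJECT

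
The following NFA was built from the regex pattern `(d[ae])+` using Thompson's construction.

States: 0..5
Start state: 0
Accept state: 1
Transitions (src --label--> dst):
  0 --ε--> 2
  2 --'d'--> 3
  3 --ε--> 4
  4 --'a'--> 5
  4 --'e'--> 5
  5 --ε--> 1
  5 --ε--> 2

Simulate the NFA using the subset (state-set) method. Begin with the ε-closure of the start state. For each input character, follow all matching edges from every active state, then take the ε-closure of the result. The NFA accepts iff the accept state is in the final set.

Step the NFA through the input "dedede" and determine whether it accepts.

S₀ = ε-closure({0}) = {0,2}
'd' @ 1: {3,4}
'e' @ 2: {1,2,5}  (accept∈set)
'd' @ 3: {3,4}
'e' @ 4: {1,2,5}  (accept∈set)
'd' @ 5: {3,4}
'e' @ 6: {1,2,5}  (accept∈set)
after full input: {1,2,5}  (accept=1 in)

Answer: ACCEPT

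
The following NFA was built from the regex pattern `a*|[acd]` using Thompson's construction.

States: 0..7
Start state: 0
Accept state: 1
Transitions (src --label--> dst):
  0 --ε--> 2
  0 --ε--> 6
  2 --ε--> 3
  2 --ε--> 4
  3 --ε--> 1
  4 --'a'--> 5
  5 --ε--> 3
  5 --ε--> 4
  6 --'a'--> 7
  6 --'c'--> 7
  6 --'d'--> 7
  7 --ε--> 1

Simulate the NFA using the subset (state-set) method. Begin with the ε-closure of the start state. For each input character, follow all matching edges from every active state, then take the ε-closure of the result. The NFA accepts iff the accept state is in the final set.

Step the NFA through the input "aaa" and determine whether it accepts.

Answer: ACCEPT

Steps:
initial (ε-close {0}): {0,1,2,3,4,6}
'a' @ 1: {1,3,4,5,7}  (accept∈set)
'a' @ 2: {1,3,4,5}  (accept∈set)
'a' @ 3: {1,3,4,5}  (accept∈set)
after full input: {1,3,4,5}  (accept=1 in)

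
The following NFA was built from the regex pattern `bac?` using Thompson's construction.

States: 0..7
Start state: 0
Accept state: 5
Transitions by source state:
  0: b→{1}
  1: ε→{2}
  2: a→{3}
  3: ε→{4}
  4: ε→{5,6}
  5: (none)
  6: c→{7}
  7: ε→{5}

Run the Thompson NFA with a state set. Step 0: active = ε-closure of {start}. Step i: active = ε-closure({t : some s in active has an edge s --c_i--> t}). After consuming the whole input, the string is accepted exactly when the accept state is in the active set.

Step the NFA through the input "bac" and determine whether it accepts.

Answer: ACCEPT

Trace:
S₀ = ε-closure({0}) = {0}
'b' @ 1: {1,2}
'a' @ 2: {3,4,5,6}  (accept∈set)
'c' @ 3: {5,7}  (accept∈set)
end set {5,7} — state 5 in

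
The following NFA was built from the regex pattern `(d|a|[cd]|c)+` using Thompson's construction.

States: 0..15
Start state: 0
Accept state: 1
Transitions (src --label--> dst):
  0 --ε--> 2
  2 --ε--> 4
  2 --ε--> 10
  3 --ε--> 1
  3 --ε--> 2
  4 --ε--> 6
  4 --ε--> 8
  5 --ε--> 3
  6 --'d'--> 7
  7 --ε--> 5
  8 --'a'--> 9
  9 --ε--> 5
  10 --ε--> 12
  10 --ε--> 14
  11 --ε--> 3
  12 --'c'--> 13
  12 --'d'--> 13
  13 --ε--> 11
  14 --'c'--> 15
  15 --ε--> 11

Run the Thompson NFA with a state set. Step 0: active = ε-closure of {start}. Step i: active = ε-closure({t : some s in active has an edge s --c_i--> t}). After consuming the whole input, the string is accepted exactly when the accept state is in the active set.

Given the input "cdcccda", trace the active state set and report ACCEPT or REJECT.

Answer: ACCEPT

Derivation:
S₀ = ε-closure({0}) = {0,2,4,6,8,10,12,14}
'c' @ 1: {1,2,3,4,6,8,10,11,12,13,14,15}  (accept∈set)
'd' @ 2: {1,2,3,4,5,6,7,8,10,11,12,13,14}  (accept∈set)
'c' @ 3: {1,2,3,4,6,8,10,11,12,13,14,15}  (accept∈set)
'c' @ 4: {1,2,3,4,6,8,10,11,12,13,14,15}  (accept∈set)
'c' @ 5: {1,2,3,4,6,8,10,11,12,13,14,15}  (accept∈set)
'd' @ 6: {1,2,3,4,5,6,7,8,10,11,12,13,14}  (accept∈set)
'a' @ 7: {1,2,3,4,5,6,8,9,10,12,14}  (accept∈set)
after full input: {1,2,3,4,5,6,8,9,10,12,14}  (accept=1 in)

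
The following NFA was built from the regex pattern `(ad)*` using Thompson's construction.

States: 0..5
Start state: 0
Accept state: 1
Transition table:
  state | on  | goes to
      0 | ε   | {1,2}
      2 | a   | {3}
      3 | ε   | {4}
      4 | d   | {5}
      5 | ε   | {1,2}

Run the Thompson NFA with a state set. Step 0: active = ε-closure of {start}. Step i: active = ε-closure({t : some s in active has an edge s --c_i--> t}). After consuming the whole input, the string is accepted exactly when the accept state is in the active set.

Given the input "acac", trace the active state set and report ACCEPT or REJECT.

Answer: REJECT

Derivation:
initial (ε-close {0}): {0,1,2}
'a' @ 1: {3,4}
'c' @ 2: {}  — no active states
rest 'ac' ignored (set empty)
after full input: {}  (accept=1 not in)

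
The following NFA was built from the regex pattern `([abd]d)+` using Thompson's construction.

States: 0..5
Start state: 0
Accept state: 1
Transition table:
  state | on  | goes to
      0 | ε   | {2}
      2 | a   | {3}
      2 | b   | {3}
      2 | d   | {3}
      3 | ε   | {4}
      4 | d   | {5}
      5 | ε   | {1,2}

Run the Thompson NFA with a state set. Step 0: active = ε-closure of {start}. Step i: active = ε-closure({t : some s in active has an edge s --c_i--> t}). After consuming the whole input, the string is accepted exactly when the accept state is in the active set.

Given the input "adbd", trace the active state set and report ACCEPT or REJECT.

Answer: ACCEPT

Derivation:
S₀ = ε-closure({0}) = {0,2}
'a' @ 1: {3,4}
'd' @ 2: {1,2,5}  (accept∈set)
'b' @ 3: {3,4}
'd' @ 4: {1,2,5}  (accept∈set)
end set {1,2,5} — state 1 in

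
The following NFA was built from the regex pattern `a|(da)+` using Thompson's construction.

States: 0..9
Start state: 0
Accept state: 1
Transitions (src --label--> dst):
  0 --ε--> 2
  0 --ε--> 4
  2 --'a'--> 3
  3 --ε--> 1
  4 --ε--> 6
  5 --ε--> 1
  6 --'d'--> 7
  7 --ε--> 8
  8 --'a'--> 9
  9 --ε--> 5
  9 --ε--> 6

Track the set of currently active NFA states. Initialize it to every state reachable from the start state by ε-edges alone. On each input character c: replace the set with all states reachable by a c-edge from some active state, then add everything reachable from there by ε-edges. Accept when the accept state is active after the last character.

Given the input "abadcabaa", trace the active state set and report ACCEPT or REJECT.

start: ε-closure({0}) = {0,2,4,6}
'a' @ 1: {1,3}  (accept∈set)
'b' @ 2: {}  — no active states
rest 'adcabaa' ignored (set empty)
after full input: {}  (accept=1 not in)

Answer: REJECT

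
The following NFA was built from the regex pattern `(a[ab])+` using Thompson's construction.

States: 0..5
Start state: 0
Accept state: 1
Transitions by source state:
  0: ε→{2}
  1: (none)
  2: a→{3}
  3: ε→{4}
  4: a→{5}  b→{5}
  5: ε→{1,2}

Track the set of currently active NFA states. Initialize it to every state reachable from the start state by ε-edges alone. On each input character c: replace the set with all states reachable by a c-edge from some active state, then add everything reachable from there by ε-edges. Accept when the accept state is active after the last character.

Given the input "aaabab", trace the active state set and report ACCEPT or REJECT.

Answer: ACCEPT

Steps:
initial (ε-close {0}): {0,2}
'a' @ 1: {3,4}
'a' @ 2: {1,2,5}  ✓accept
'a' @ 3: {3,4}
'b' @ 4: {1,2,5}  ✓accept
'a' @ 5: {3,4}
'b' @ 6: {1,2,5}  ✓accept
final: {1,2,5}; accept 1 in set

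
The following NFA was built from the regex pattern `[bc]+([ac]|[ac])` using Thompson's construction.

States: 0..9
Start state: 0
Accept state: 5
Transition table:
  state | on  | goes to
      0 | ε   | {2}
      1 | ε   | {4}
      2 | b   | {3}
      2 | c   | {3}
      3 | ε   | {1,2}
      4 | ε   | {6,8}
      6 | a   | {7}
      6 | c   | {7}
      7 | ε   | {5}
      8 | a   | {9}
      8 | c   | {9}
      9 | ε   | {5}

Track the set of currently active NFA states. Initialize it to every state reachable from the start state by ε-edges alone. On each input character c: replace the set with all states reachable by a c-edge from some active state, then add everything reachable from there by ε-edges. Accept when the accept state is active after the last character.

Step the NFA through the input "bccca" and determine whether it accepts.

Answer: ACCEPT

Derivation:
initial (ε-close {0}): {0,2}
'b' @ 1: {1,2,3,4,6,8}
'c' @ 2: {1,2,3,4,5,6,7,8,9}  ✓accept
'c' @ 3: {1,2,3,4,5,6,7,8,9}  ✓accept
'c' @ 4: {1,2,3,4,5,6,7,8,9}  ✓accept
'a' @ 5: {5,7,9}  ✓accept
after full input: {5,7,9}  (accept=5 in)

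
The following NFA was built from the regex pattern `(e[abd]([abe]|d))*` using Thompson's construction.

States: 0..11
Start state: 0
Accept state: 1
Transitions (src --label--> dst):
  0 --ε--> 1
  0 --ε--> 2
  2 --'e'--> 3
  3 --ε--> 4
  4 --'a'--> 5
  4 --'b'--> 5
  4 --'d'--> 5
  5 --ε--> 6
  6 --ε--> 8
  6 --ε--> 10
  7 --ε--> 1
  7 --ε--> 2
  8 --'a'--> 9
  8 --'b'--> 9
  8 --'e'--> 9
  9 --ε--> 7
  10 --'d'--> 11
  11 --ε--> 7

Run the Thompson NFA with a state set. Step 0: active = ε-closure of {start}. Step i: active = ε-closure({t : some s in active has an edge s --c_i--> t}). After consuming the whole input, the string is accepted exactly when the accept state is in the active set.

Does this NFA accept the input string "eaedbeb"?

start: ε-closure({0}) = {0,1,2}
'e' @ 1: {3,4}
'a' @ 2: {5,6,8,10}
'e' @ 3: {1,2,7,9}  [accepting]
'd' @ 4: {}  — no active states
rest 'beb' ignored (set empty)
end set {} — state 1 not in

Answer: REJECT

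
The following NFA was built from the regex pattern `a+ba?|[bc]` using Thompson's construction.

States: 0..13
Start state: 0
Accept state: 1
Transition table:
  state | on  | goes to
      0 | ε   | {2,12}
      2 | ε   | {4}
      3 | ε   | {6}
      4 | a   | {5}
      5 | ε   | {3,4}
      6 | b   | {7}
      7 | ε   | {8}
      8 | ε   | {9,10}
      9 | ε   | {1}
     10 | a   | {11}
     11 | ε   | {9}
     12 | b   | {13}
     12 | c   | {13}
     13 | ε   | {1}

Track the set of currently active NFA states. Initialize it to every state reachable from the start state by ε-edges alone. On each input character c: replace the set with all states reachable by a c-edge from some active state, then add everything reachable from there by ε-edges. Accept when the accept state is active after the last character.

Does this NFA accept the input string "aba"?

start: ε-closure({0}) = {0,2,4,12}
'a' @ 1: {3,4,5,6}
'b' @ 2: {1,7,8,9,10}  [accepting]
'a' @ 3: {1,9,11}  [accepting]
final: {1,9,11}; accept 1 in set

Answer: ACCEPT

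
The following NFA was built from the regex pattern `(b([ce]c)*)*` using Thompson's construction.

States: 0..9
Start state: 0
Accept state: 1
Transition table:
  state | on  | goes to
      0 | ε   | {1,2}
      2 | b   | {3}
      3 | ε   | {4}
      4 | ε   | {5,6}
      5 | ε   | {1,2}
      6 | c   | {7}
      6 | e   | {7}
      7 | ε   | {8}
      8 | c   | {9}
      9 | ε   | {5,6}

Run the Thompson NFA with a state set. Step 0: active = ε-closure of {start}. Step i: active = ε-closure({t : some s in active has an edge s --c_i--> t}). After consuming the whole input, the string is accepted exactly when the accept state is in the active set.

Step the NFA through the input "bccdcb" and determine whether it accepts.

Answer: REJECT

Derivation:
initial (ε-close {0}): {0,1,2}
'b' @ 1: {1,2,3,4,5,6}  ✓accept
'c' @ 2: {7,8}
'c' @ 3: {1,2,5,6,9}  ✓accept
'd' @ 4: {}  — state set empty
rest 'cb' ignored (set empty)
final: {}; accept 1 not in set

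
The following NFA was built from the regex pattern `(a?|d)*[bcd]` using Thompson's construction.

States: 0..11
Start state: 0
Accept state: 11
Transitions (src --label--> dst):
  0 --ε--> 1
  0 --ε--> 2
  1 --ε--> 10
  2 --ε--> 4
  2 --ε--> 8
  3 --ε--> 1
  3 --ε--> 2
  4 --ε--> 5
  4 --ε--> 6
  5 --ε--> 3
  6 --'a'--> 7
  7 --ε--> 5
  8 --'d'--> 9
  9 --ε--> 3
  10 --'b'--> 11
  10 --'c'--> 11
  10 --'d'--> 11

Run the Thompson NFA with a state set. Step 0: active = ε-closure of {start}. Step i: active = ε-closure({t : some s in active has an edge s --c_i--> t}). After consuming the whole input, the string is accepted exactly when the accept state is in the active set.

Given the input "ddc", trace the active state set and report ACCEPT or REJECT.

start: ε-closure({0}) = {0,1,2,3,4,5,6,8,10}
'd' @ 1: {1,2,3,4,5,6,8,9,10,11}  ✓accept
'd' @ 2: {1,2,3,4,5,6,8,9,10,11}  ✓accept
'c' @ 3: {11}  ✓accept
end set {11} — state 11 in

Answer: ACCEPT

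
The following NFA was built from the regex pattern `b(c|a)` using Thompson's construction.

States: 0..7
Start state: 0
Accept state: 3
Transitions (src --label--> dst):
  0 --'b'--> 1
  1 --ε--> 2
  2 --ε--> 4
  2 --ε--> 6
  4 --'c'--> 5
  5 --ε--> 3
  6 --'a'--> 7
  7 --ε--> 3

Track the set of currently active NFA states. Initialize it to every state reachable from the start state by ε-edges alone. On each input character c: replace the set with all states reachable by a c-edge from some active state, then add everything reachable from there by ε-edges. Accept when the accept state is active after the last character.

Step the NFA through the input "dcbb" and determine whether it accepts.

S₀ = ε-closure({0}) = {0}
'd' @ 1: {}  — dead — no transitions
rest 'cbb' ignored (set empty)
final: {}; accept 3 not in set

Answer: REJECT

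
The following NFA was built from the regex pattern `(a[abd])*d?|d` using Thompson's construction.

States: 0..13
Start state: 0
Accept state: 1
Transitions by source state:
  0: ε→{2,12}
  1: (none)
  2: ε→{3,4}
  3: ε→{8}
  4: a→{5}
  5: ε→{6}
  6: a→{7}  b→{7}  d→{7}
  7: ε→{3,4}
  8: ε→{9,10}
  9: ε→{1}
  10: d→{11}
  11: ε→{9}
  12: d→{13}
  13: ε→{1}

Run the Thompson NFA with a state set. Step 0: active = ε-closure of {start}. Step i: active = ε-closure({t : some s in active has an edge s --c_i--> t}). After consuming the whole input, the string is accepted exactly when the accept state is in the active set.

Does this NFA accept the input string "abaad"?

Answer: ACCEPT

Steps:
start: ε-closure({0}) = {0,1,2,3,4,8,9,10,12}
'a' @ 1: {5,6}
'b' @ 2: {1,3,4,7,8,9,10}  ✓accept
'a' @ 3: {5,6}
'a' @ 4: {1,3,4,7,8,9,10}  ✓accept
'd' @ 5: {1,9,11}  ✓accept
after full input: {1,9,11}  (accept=1 in)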